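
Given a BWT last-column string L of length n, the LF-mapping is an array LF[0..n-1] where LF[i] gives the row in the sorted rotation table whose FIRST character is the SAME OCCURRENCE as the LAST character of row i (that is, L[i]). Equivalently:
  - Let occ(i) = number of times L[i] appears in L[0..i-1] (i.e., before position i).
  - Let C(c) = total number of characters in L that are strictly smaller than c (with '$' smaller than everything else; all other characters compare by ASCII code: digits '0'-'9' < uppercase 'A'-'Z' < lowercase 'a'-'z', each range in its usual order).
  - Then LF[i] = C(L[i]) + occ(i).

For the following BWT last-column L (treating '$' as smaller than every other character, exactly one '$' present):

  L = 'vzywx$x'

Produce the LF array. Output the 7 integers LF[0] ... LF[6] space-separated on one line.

Answer: 1 6 5 2 3 0 4

Derivation:
Char counts: '$':1, 'v':1, 'w':1, 'x':2, 'y':1, 'z':1
C (first-col start): C('$')=0, C('v')=1, C('w')=2, C('x')=3, C('y')=5, C('z')=6
L[0]='v': occ=0, LF[0]=C('v')+0=1+0=1
L[1]='z': occ=0, LF[1]=C('z')+0=6+0=6
L[2]='y': occ=0, LF[2]=C('y')+0=5+0=5
L[3]='w': occ=0, LF[3]=C('w')+0=2+0=2
L[4]='x': occ=0, LF[4]=C('x')+0=3+0=3
L[5]='$': occ=0, LF[5]=C('$')+0=0+0=0
L[6]='x': occ=1, LF[6]=C('x')+1=3+1=4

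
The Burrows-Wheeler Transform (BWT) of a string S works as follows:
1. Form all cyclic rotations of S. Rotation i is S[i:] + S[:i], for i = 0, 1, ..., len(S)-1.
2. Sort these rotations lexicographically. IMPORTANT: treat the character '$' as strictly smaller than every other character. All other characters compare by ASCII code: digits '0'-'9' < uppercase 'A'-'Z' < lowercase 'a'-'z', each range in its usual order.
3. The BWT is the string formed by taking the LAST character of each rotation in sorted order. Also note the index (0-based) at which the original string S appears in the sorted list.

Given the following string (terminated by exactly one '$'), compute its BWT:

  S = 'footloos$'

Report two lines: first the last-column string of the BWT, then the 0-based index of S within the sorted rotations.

Answer: s$tlfoooo
1

Derivation:
All 9 rotations (rotation i = S[i:]+S[:i]):
  rot[0] = footloos$
  rot[1] = ootloos$f
  rot[2] = otloos$fo
  rot[3] = tloos$foo
  rot[4] = loos$foot
  rot[5] = oos$footl
  rot[6] = os$footlo
  rot[7] = s$footloo
  rot[8] = $footloos
Sorted (with $ < everything):
  sorted[0] = $footloos  (last char: 's')
  sorted[1] = footloos$  (last char: '$')
  sorted[2] = loos$foot  (last char: 't')
  sorted[3] = oos$footl  (last char: 'l')
  sorted[4] = ootloos$f  (last char: 'f')
  sorted[5] = os$footlo  (last char: 'o')
  sorted[6] = otloos$fo  (last char: 'o')
  sorted[7] = s$footloo  (last char: 'o')
  sorted[8] = tloos$foo  (last char: 'o')
Last column: s$tlfoooo
Original string S is at sorted index 1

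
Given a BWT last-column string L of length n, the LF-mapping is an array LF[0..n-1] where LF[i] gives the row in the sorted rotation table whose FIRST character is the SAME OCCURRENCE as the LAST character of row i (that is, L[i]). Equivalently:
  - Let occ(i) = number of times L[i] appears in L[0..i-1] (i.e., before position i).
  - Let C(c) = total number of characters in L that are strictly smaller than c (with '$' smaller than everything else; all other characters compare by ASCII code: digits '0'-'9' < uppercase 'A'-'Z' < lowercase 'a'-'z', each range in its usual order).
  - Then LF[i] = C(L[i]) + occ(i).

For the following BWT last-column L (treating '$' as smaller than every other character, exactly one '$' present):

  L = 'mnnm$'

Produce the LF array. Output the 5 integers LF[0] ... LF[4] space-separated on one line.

Answer: 1 3 4 2 0

Derivation:
Char counts: '$':1, 'm':2, 'n':2
C (first-col start): C('$')=0, C('m')=1, C('n')=3
L[0]='m': occ=0, LF[0]=C('m')+0=1+0=1
L[1]='n': occ=0, LF[1]=C('n')+0=3+0=3
L[2]='n': occ=1, LF[2]=C('n')+1=3+1=4
L[3]='m': occ=1, LF[3]=C('m')+1=1+1=2
L[4]='$': occ=0, LF[4]=C('$')+0=0+0=0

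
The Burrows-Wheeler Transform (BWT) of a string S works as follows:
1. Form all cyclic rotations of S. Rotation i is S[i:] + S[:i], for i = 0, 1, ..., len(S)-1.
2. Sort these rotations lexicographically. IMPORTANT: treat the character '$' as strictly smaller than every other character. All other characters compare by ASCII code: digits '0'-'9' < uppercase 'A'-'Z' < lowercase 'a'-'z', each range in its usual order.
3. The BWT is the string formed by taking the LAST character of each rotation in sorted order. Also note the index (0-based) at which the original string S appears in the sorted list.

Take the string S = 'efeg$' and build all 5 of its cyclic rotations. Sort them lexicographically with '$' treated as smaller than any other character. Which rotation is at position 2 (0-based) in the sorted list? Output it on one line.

Answer: eg$ef

Derivation:
All 5 rotations (rotation i = S[i:]+S[:i]):
  rot[0] = efeg$
  rot[1] = feg$e
  rot[2] = eg$ef
  rot[3] = g$efe
  rot[4] = $efeg
Sorted (with $ < everything):
  sorted[0] = $efeg
  sorted[1] = efeg$
  sorted[2] = eg$ef
  sorted[3] = feg$e
  sorted[4] = g$efe
sorted[2] = eg$ef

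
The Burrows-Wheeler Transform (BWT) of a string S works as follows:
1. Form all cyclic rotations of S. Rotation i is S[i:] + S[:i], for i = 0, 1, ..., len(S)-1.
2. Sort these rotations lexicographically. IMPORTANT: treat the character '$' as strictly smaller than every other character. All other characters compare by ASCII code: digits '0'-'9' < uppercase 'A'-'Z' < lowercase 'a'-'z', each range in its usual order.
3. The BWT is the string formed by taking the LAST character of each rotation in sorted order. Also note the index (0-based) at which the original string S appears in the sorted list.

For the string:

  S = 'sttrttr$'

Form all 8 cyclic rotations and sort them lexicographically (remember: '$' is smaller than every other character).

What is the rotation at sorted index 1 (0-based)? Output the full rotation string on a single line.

Answer: r$sttrtt

Derivation:
All 8 rotations (rotation i = S[i:]+S[:i]):
  rot[0] = sttrttr$
  rot[1] = ttrttr$s
  rot[2] = trttr$st
  rot[3] = rttr$stt
  rot[4] = ttr$sttr
  rot[5] = tr$sttrt
  rot[6] = r$sttrtt
  rot[7] = $sttrttr
Sorted (with $ < everything):
  sorted[0] = $sttrttr
  sorted[1] = r$sttrtt
  sorted[2] = rttr$stt
  sorted[3] = sttrttr$
  sorted[4] = tr$sttrt
  sorted[5] = trttr$st
  sorted[6] = ttr$sttr
  sorted[7] = ttrttr$s
sorted[1] = r$sttrtt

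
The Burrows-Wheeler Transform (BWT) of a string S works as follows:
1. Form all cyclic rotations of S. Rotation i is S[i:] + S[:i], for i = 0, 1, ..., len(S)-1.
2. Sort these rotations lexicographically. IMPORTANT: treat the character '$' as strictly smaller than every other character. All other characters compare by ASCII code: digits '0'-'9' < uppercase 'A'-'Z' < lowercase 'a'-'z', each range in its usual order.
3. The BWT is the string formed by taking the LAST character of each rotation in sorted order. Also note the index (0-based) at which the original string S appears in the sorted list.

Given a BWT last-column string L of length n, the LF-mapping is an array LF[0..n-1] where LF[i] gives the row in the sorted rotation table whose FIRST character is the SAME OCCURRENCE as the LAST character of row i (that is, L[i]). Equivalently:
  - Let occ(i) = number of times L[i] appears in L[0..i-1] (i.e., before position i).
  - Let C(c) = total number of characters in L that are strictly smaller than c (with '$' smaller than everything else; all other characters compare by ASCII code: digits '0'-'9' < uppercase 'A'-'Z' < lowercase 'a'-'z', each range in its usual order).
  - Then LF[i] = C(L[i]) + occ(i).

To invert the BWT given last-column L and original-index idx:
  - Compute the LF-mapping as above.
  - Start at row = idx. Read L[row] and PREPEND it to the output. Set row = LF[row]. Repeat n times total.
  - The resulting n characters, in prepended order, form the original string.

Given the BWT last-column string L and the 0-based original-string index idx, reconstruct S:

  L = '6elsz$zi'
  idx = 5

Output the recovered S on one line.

LF mapping: 1 2 4 5 6 0 7 3
Walk LF starting at row 5, prepending L[row]:
  step 1: row=5, L[5]='$', prepend. Next row=LF[5]=0
  step 2: row=0, L[0]='6', prepend. Next row=LF[0]=1
  step 3: row=1, L[1]='e', prepend. Next row=LF[1]=2
  step 4: row=2, L[2]='l', prepend. Next row=LF[2]=4
  step 5: row=4, L[4]='z', prepend. Next row=LF[4]=6
  step 6: row=6, L[6]='z', prepend. Next row=LF[6]=7
  step 7: row=7, L[7]='i', prepend. Next row=LF[7]=3
  step 8: row=3, L[3]='s', prepend. Next row=LF[3]=5
Reversed output: sizzle6$

Answer: sizzle6$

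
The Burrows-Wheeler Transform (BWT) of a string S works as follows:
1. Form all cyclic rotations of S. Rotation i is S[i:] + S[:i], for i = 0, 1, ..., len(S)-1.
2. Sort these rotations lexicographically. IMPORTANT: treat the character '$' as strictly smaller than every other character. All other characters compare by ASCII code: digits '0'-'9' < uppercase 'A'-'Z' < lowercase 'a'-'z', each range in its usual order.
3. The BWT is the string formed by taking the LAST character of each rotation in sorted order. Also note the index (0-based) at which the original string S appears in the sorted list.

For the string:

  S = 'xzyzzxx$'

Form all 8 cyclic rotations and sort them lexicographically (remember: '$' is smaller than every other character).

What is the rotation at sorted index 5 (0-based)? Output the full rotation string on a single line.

Answer: zxx$xzyz

Derivation:
All 8 rotations (rotation i = S[i:]+S[:i]):
  rot[0] = xzyzzxx$
  rot[1] = zyzzxx$x
  rot[2] = yzzxx$xz
  rot[3] = zzxx$xzy
  rot[4] = zxx$xzyz
  rot[5] = xx$xzyzz
  rot[6] = x$xzyzzx
  rot[7] = $xzyzzxx
Sorted (with $ < everything):
  sorted[0] = $xzyzzxx
  sorted[1] = x$xzyzzx
  sorted[2] = xx$xzyzz
  sorted[3] = xzyzzxx$
  sorted[4] = yzzxx$xz
  sorted[5] = zxx$xzyz
  sorted[6] = zyzzxx$x
  sorted[7] = zzxx$xzy
sorted[5] = zxx$xzyz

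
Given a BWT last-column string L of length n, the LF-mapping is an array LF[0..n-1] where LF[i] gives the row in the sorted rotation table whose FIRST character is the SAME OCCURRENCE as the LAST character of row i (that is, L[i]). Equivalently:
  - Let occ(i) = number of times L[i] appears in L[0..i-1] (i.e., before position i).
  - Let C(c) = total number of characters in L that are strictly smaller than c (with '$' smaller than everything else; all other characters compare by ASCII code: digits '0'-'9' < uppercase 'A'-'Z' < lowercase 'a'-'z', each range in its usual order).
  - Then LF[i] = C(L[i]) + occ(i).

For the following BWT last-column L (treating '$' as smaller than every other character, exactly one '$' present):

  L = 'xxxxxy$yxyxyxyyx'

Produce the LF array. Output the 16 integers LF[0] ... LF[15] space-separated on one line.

Answer: 1 2 3 4 5 10 0 11 6 12 7 13 8 14 15 9

Derivation:
Char counts: '$':1, 'x':9, 'y':6
C (first-col start): C('$')=0, C('x')=1, C('y')=10
L[0]='x': occ=0, LF[0]=C('x')+0=1+0=1
L[1]='x': occ=1, LF[1]=C('x')+1=1+1=2
L[2]='x': occ=2, LF[2]=C('x')+2=1+2=3
L[3]='x': occ=3, LF[3]=C('x')+3=1+3=4
L[4]='x': occ=4, LF[4]=C('x')+4=1+4=5
L[5]='y': occ=0, LF[5]=C('y')+0=10+0=10
L[6]='$': occ=0, LF[6]=C('$')+0=0+0=0
L[7]='y': occ=1, LF[7]=C('y')+1=10+1=11
L[8]='x': occ=5, LF[8]=C('x')+5=1+5=6
L[9]='y': occ=2, LF[9]=C('y')+2=10+2=12
L[10]='x': occ=6, LF[10]=C('x')+6=1+6=7
L[11]='y': occ=3, LF[11]=C('y')+3=10+3=13
L[12]='x': occ=7, LF[12]=C('x')+7=1+7=8
L[13]='y': occ=4, LF[13]=C('y')+4=10+4=14
L[14]='y': occ=5, LF[14]=C('y')+5=10+5=15
L[15]='x': occ=8, LF[15]=C('x')+8=1+8=9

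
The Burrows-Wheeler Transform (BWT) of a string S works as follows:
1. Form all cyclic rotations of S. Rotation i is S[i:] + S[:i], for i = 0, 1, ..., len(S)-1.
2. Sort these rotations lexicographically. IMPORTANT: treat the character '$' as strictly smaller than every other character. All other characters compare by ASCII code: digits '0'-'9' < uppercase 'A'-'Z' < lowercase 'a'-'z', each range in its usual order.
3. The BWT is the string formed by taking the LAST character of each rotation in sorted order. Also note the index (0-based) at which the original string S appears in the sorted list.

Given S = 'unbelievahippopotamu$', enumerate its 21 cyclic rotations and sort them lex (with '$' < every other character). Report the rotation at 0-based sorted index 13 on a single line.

All 21 rotations (rotation i = S[i:]+S[:i]):
  rot[0] = unbelievahippopotamu$
  rot[1] = nbelievahippopotamu$u
  rot[2] = believahippopotamu$un
  rot[3] = elievahippopotamu$unb
  rot[4] = lievahippopotamu$unbe
  rot[5] = ievahippopotamu$unbel
  rot[6] = evahippopotamu$unbeli
  rot[7] = vahippopotamu$unbelie
  rot[8] = ahippopotamu$unbeliev
  rot[9] = hippopotamu$unbelieva
  rot[10] = ippopotamu$unbelievah
  rot[11] = ppopotamu$unbelievahi
  rot[12] = popotamu$unbelievahip
  rot[13] = opotamu$unbelievahipp
  rot[14] = potamu$unbelievahippo
  rot[15] = otamu$unbelievahippop
  rot[16] = tamu$unbelievahippopo
  rot[17] = amu$unbelievahippopot
  rot[18] = mu$unbelievahippopota
  rot[19] = u$unbelievahippopotam
  rot[20] = $unbelievahippopotamu
Sorted (with $ < everything):
  sorted[0] = $unbelievahippopotamu
  sorted[1] = ahippopotamu$unbeliev
  sorted[2] = amu$unbelievahippopot
  sorted[3] = believahippopotamu$un
  sorted[4] = elievahippopotamu$unb
  sorted[5] = evahippopotamu$unbeli
  sorted[6] = hippopotamu$unbelieva
  sorted[7] = ievahippopotamu$unbel
  sorted[8] = ippopotamu$unbelievah
  sorted[9] = lievahippopotamu$unbe
  sorted[10] = mu$unbelievahippopota
  sorted[11] = nbelievahippopotamu$u
  sorted[12] = opotamu$unbelievahipp
  sorted[13] = otamu$unbelievahippop
  sorted[14] = popotamu$unbelievahip
  sorted[15] = potamu$unbelievahippo
  sorted[16] = ppopotamu$unbelievahi
  sorted[17] = tamu$unbelievahippopo
  sorted[18] = u$unbelievahippopotam
  sorted[19] = unbelievahippopotamu$
  sorted[20] = vahippopotamu$unbelie
sorted[13] = otamu$unbelievahippop

Answer: otamu$unbelievahippop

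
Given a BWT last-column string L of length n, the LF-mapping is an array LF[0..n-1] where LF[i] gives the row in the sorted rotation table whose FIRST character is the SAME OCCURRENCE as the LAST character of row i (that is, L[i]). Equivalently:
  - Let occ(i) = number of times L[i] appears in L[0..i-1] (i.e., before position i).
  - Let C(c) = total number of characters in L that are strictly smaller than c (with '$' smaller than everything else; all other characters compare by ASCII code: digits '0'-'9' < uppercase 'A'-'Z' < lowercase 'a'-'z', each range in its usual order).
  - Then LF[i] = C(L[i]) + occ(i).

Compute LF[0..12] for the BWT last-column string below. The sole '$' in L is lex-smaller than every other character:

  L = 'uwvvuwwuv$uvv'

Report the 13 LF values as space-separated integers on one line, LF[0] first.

Answer: 1 10 5 6 2 11 12 3 7 0 4 8 9

Derivation:
Char counts: '$':1, 'u':4, 'v':5, 'w':3
C (first-col start): C('$')=0, C('u')=1, C('v')=5, C('w')=10
L[0]='u': occ=0, LF[0]=C('u')+0=1+0=1
L[1]='w': occ=0, LF[1]=C('w')+0=10+0=10
L[2]='v': occ=0, LF[2]=C('v')+0=5+0=5
L[3]='v': occ=1, LF[3]=C('v')+1=5+1=6
L[4]='u': occ=1, LF[4]=C('u')+1=1+1=2
L[5]='w': occ=1, LF[5]=C('w')+1=10+1=11
L[6]='w': occ=2, LF[6]=C('w')+2=10+2=12
L[7]='u': occ=2, LF[7]=C('u')+2=1+2=3
L[8]='v': occ=2, LF[8]=C('v')+2=5+2=7
L[9]='$': occ=0, LF[9]=C('$')+0=0+0=0
L[10]='u': occ=3, LF[10]=C('u')+3=1+3=4
L[11]='v': occ=3, LF[11]=C('v')+3=5+3=8
L[12]='v': occ=4, LF[12]=C('v')+4=5+4=9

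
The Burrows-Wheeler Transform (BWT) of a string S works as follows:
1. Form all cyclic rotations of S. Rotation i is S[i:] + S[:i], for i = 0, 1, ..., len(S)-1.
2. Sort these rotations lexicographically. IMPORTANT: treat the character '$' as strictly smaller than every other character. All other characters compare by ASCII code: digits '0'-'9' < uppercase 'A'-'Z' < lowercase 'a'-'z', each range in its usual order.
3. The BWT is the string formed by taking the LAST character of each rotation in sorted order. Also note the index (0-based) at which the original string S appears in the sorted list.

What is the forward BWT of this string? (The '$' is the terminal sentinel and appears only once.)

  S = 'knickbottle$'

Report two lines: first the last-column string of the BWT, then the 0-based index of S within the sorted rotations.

Answer: ekilnc$tkbto
6

Derivation:
All 12 rotations (rotation i = S[i:]+S[:i]):
  rot[0] = knickbottle$
  rot[1] = nickbottle$k
  rot[2] = ickbottle$kn
  rot[3] = ckbottle$kni
  rot[4] = kbottle$knic
  rot[5] = bottle$knick
  rot[6] = ottle$knickb
  rot[7] = ttle$knickbo
  rot[8] = tle$knickbot
  rot[9] = le$knickbott
  rot[10] = e$knickbottl
  rot[11] = $knickbottle
Sorted (with $ < everything):
  sorted[0] = $knickbottle  (last char: 'e')
  sorted[1] = bottle$knick  (last char: 'k')
  sorted[2] = ckbottle$kni  (last char: 'i')
  sorted[3] = e$knickbottl  (last char: 'l')
  sorted[4] = ickbottle$kn  (last char: 'n')
  sorted[5] = kbottle$knic  (last char: 'c')
  sorted[6] = knickbottle$  (last char: '$')
  sorted[7] = le$knickbott  (last char: 't')
  sorted[8] = nickbottle$k  (last char: 'k')
  sorted[9] = ottle$knickb  (last char: 'b')
  sorted[10] = tle$knickbot  (last char: 't')
  sorted[11] = ttle$knickbo  (last char: 'o')
Last column: ekilnc$tkbto
Original string S is at sorted index 6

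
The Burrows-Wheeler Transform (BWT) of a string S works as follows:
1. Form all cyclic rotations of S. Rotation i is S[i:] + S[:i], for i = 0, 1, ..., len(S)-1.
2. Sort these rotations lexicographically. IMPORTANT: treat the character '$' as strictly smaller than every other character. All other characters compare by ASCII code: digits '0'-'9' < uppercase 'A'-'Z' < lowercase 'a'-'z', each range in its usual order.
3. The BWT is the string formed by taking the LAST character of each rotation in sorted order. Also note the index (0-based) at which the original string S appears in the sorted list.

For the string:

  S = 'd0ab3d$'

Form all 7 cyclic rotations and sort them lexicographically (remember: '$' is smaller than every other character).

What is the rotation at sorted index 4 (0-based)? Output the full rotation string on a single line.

Answer: b3d$d0a

Derivation:
All 7 rotations (rotation i = S[i:]+S[:i]):
  rot[0] = d0ab3d$
  rot[1] = 0ab3d$d
  rot[2] = ab3d$d0
  rot[3] = b3d$d0a
  rot[4] = 3d$d0ab
  rot[5] = d$d0ab3
  rot[6] = $d0ab3d
Sorted (with $ < everything):
  sorted[0] = $d0ab3d
  sorted[1] = 0ab3d$d
  sorted[2] = 3d$d0ab
  sorted[3] = ab3d$d0
  sorted[4] = b3d$d0a
  sorted[5] = d$d0ab3
  sorted[6] = d0ab3d$
sorted[4] = b3d$d0a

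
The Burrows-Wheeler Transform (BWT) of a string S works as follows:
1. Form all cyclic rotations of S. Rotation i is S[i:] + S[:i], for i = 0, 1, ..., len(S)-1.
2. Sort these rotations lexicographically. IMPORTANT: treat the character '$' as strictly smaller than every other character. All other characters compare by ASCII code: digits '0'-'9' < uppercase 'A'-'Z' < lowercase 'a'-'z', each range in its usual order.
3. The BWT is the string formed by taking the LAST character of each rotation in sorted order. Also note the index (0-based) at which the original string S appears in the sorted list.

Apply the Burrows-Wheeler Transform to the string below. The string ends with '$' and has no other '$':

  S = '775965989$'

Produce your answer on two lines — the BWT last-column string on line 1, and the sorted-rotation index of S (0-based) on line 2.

Answer: 97697$9855
5

Derivation:
All 10 rotations (rotation i = S[i:]+S[:i]):
  rot[0] = 775965989$
  rot[1] = 75965989$7
  rot[2] = 5965989$77
  rot[3] = 965989$775
  rot[4] = 65989$7759
  rot[5] = 5989$77596
  rot[6] = 989$775965
  rot[7] = 89$7759659
  rot[8] = 9$77596598
  rot[9] = $775965989
Sorted (with $ < everything):
  sorted[0] = $775965989  (last char: '9')
  sorted[1] = 5965989$77  (last char: '7')
  sorted[2] = 5989$77596  (last char: '6')
  sorted[3] = 65989$7759  (last char: '9')
  sorted[4] = 75965989$7  (last char: '7')
  sorted[5] = 775965989$  (last char: '$')
  sorted[6] = 89$7759659  (last char: '9')
  sorted[7] = 9$77596598  (last char: '8')
  sorted[8] = 965989$775  (last char: '5')
  sorted[9] = 989$775965  (last char: '5')
Last column: 97697$9855
Original string S is at sorted index 5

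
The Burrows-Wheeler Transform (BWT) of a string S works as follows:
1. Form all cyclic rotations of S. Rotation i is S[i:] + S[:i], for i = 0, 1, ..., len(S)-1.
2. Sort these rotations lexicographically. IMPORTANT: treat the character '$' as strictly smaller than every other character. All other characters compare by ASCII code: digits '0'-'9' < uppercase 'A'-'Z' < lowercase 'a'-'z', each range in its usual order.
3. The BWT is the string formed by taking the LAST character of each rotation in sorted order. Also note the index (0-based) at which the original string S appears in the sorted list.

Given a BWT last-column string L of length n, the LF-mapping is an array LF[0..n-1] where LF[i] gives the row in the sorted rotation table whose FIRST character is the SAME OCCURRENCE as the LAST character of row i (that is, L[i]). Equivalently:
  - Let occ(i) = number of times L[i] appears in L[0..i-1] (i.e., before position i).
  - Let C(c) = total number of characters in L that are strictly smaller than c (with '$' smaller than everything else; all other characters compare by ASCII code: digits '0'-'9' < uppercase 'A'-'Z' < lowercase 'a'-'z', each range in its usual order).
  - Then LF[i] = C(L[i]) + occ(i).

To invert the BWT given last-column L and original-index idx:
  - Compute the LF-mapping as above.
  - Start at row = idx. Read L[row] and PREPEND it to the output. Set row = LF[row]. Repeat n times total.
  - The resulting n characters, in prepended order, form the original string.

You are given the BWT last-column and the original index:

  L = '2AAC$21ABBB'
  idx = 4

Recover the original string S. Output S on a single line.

Answer: A1ABBBC2A2$

Derivation:
LF mapping: 2 4 5 10 0 3 1 6 7 8 9
Walk LF starting at row 4, prepending L[row]:
  step 1: row=4, L[4]='$', prepend. Next row=LF[4]=0
  step 2: row=0, L[0]='2', prepend. Next row=LF[0]=2
  step 3: row=2, L[2]='A', prepend. Next row=LF[2]=5
  step 4: row=5, L[5]='2', prepend. Next row=LF[5]=3
  step 5: row=3, L[3]='C', prepend. Next row=LF[3]=10
  step 6: row=10, L[10]='B', prepend. Next row=LF[10]=9
  step 7: row=9, L[9]='B', prepend. Next row=LF[9]=8
  step 8: row=8, L[8]='B', prepend. Next row=LF[8]=7
  step 9: row=7, L[7]='A', prepend. Next row=LF[7]=6
  step 10: row=6, L[6]='1', prepend. Next row=LF[6]=1
  step 11: row=1, L[1]='A', prepend. Next row=LF[1]=4
Reversed output: A1ABBBC2A2$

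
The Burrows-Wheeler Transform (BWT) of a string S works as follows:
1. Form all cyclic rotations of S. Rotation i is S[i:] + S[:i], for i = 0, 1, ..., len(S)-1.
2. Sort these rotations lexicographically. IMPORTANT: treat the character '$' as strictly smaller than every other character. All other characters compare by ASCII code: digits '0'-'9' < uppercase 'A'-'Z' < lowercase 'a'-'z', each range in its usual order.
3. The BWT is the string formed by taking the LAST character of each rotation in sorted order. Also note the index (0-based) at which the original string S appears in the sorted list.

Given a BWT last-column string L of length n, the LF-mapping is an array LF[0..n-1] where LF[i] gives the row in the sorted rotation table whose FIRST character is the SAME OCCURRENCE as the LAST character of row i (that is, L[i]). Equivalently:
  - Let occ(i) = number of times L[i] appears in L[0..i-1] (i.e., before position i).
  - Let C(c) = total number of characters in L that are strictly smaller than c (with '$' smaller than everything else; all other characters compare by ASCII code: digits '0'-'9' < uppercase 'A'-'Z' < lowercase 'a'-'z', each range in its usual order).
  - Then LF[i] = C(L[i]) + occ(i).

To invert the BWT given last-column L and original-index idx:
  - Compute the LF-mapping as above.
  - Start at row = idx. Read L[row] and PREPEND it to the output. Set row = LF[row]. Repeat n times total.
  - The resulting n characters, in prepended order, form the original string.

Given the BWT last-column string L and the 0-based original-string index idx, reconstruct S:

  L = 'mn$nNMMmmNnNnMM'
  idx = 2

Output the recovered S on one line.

LF mapping: 8 11 0 12 5 1 2 9 10 6 13 7 14 3 4
Walk LF starting at row 2, prepending L[row]:
  step 1: row=2, L[2]='$', prepend. Next row=LF[2]=0
  step 2: row=0, L[0]='m', prepend. Next row=LF[0]=8
  step 3: row=8, L[8]='m', prepend. Next row=LF[8]=10
  step 4: row=10, L[10]='n', prepend. Next row=LF[10]=13
  step 5: row=13, L[13]='M', prepend. Next row=LF[13]=3
  step 6: row=3, L[3]='n', prepend. Next row=LF[3]=12
  step 7: row=12, L[12]='n', prepend. Next row=LF[12]=14
  step 8: row=14, L[14]='M', prepend. Next row=LF[14]=4
  step 9: row=4, L[4]='N', prepend. Next row=LF[4]=5
  step 10: row=5, L[5]='M', prepend. Next row=LF[5]=1
  step 11: row=1, L[1]='n', prepend. Next row=LF[1]=11
  step 12: row=11, L[11]='N', prepend. Next row=LF[11]=7
  step 13: row=7, L[7]='m', prepend. Next row=LF[7]=9
  step 14: row=9, L[9]='N', prepend. Next row=LF[9]=6
  step 15: row=6, L[6]='M', prepend. Next row=LF[6]=2
Reversed output: MNmNnMNMnnMnmm$

Answer: MNmNnMNMnnMnmm$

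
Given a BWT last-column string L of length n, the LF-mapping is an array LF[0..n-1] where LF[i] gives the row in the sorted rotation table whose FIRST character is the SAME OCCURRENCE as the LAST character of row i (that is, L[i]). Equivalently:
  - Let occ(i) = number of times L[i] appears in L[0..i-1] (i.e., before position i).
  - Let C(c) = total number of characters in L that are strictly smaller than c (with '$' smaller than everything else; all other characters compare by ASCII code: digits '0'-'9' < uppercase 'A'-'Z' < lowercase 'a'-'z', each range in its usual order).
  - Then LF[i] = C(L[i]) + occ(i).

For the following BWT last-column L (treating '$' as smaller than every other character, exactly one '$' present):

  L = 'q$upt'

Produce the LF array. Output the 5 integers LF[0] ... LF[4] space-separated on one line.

Char counts: '$':1, 'p':1, 'q':1, 't':1, 'u':1
C (first-col start): C('$')=0, C('p')=1, C('q')=2, C('t')=3, C('u')=4
L[0]='q': occ=0, LF[0]=C('q')+0=2+0=2
L[1]='$': occ=0, LF[1]=C('$')+0=0+0=0
L[2]='u': occ=0, LF[2]=C('u')+0=4+0=4
L[3]='p': occ=0, LF[3]=C('p')+0=1+0=1
L[4]='t': occ=0, LF[4]=C('t')+0=3+0=3

Answer: 2 0 4 1 3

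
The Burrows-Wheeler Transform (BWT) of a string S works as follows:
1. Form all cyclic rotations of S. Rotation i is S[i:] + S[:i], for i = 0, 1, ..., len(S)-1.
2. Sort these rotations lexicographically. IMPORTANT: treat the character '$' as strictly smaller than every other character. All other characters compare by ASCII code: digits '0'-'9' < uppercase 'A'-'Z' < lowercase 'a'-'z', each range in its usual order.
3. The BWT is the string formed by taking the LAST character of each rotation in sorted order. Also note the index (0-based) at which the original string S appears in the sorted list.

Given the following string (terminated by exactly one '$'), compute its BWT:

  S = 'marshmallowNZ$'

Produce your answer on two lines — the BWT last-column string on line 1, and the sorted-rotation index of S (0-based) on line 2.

Answer: ZwNmmsalh$laro
9

Derivation:
All 14 rotations (rotation i = S[i:]+S[:i]):
  rot[0] = marshmallowNZ$
  rot[1] = arshmallowNZ$m
  rot[2] = rshmallowNZ$ma
  rot[3] = shmallowNZ$mar
  rot[4] = hmallowNZ$mars
  rot[5] = mallowNZ$marsh
  rot[6] = allowNZ$marshm
  rot[7] = llowNZ$marshma
  rot[8] = lowNZ$marshmal
  rot[9] = owNZ$marshmall
  rot[10] = wNZ$marshmallo
  rot[11] = NZ$marshmallow
  rot[12] = Z$marshmallowN
  rot[13] = $marshmallowNZ
Sorted (with $ < everything):
  sorted[0] = $marshmallowNZ  (last char: 'Z')
  sorted[1] = NZ$marshmallow  (last char: 'w')
  sorted[2] = Z$marshmallowN  (last char: 'N')
  sorted[3] = allowNZ$marshm  (last char: 'm')
  sorted[4] = arshmallowNZ$m  (last char: 'm')
  sorted[5] = hmallowNZ$mars  (last char: 's')
  sorted[6] = llowNZ$marshma  (last char: 'a')
  sorted[7] = lowNZ$marshmal  (last char: 'l')
  sorted[8] = mallowNZ$marsh  (last char: 'h')
  sorted[9] = marshmallowNZ$  (last char: '$')
  sorted[10] = owNZ$marshmall  (last char: 'l')
  sorted[11] = rshmallowNZ$ma  (last char: 'a')
  sorted[12] = shmallowNZ$mar  (last char: 'r')
  sorted[13] = wNZ$marshmallo  (last char: 'o')
Last column: ZwNmmsalh$laro
Original string S is at sorted index 9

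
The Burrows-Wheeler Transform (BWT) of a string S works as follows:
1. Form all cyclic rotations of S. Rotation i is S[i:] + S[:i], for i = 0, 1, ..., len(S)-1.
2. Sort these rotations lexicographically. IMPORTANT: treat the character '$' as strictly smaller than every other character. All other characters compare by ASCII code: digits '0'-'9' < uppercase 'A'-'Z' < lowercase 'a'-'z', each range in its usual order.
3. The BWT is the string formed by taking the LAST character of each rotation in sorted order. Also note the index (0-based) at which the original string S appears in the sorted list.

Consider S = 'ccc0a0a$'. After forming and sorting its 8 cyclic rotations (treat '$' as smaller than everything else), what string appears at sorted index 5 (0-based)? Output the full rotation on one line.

All 8 rotations (rotation i = S[i:]+S[:i]):
  rot[0] = ccc0a0a$
  rot[1] = cc0a0a$c
  rot[2] = c0a0a$cc
  rot[3] = 0a0a$ccc
  rot[4] = a0a$ccc0
  rot[5] = 0a$ccc0a
  rot[6] = a$ccc0a0
  rot[7] = $ccc0a0a
Sorted (with $ < everything):
  sorted[0] = $ccc0a0a
  sorted[1] = 0a$ccc0a
  sorted[2] = 0a0a$ccc
  sorted[3] = a$ccc0a0
  sorted[4] = a0a$ccc0
  sorted[5] = c0a0a$cc
  sorted[6] = cc0a0a$c
  sorted[7] = ccc0a0a$
sorted[5] = c0a0a$cc

Answer: c0a0a$cc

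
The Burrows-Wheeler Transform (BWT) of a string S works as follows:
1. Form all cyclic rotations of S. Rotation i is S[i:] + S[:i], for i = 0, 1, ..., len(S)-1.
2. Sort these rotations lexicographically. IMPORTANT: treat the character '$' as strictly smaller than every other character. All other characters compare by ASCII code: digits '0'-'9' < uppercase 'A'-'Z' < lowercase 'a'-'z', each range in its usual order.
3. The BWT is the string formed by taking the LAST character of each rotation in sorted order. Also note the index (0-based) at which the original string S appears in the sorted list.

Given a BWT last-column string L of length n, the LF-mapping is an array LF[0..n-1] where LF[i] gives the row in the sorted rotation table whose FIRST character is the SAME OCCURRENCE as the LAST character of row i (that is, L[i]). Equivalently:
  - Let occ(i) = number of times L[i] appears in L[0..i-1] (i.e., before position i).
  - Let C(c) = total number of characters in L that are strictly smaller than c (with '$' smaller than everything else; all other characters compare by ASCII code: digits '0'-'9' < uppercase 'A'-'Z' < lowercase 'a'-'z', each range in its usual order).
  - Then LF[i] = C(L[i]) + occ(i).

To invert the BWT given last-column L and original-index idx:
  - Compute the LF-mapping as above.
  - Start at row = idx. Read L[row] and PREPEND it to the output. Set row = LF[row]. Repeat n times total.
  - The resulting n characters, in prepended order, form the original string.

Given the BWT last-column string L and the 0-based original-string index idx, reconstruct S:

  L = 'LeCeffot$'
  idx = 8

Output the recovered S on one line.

LF mapping: 2 3 1 4 5 6 7 8 0
Walk LF starting at row 8, prepending L[row]:
  step 1: row=8, L[8]='$', prepend. Next row=LF[8]=0
  step 2: row=0, L[0]='L', prepend. Next row=LF[0]=2
  step 3: row=2, L[2]='C', prepend. Next row=LF[2]=1
  step 4: row=1, L[1]='e', prepend. Next row=LF[1]=3
  step 5: row=3, L[3]='e', prepend. Next row=LF[3]=4
  step 6: row=4, L[4]='f', prepend. Next row=LF[4]=5
  step 7: row=5, L[5]='f', prepend. Next row=LF[5]=6
  step 8: row=6, L[6]='o', prepend. Next row=LF[6]=7
  step 9: row=7, L[7]='t', prepend. Next row=LF[7]=8
Reversed output: toffeeCL$

Answer: toffeeCL$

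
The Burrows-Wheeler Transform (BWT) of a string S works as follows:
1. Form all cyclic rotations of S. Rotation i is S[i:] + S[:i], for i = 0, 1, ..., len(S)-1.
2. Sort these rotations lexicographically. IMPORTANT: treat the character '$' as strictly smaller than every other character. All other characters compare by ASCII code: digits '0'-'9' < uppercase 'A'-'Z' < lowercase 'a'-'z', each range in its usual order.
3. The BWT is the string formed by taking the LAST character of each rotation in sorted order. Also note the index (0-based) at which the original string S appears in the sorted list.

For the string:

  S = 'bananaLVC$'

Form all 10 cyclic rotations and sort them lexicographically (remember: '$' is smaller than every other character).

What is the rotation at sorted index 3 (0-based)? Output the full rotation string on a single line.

Answer: VC$bananaL

Derivation:
All 10 rotations (rotation i = S[i:]+S[:i]):
  rot[0] = bananaLVC$
  rot[1] = ananaLVC$b
  rot[2] = nanaLVC$ba
  rot[3] = anaLVC$ban
  rot[4] = naLVC$bana
  rot[5] = aLVC$banan
  rot[6] = LVC$banana
  rot[7] = VC$bananaL
  rot[8] = C$bananaLV
  rot[9] = $bananaLVC
Sorted (with $ < everything):
  sorted[0] = $bananaLVC
  sorted[1] = C$bananaLV
  sorted[2] = LVC$banana
  sorted[3] = VC$bananaL
  sorted[4] = aLVC$banan
  sorted[5] = anaLVC$ban
  sorted[6] = ananaLVC$b
  sorted[7] = bananaLVC$
  sorted[8] = naLVC$bana
  sorted[9] = nanaLVC$ba
sorted[3] = VC$bananaL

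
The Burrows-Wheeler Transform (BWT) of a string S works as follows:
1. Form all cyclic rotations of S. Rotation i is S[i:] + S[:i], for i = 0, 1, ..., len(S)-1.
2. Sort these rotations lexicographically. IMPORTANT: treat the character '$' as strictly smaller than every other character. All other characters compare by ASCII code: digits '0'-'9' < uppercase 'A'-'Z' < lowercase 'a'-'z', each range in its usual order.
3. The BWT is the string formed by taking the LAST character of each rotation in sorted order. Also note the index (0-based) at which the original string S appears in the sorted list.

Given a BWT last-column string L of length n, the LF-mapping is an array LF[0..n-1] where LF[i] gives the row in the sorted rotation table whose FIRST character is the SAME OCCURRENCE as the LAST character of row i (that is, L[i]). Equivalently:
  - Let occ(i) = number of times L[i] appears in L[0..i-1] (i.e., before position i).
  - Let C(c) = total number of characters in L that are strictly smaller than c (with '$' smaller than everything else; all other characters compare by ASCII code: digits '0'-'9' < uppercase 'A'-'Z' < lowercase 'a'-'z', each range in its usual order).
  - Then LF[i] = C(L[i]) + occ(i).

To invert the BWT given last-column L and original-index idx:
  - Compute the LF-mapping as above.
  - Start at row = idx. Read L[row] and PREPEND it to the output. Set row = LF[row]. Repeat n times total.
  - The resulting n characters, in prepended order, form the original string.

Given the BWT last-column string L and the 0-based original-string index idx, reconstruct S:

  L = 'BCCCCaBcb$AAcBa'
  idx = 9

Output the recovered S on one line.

LF mapping: 3 6 7 8 9 10 4 13 12 0 1 2 14 5 11
Walk LF starting at row 9, prepending L[row]:
  step 1: row=9, L[9]='$', prepend. Next row=LF[9]=0
  step 2: row=0, L[0]='B', prepend. Next row=LF[0]=3
  step 3: row=3, L[3]='C', prepend. Next row=LF[3]=8
  step 4: row=8, L[8]='b', prepend. Next row=LF[8]=12
  step 5: row=12, L[12]='c', prepend. Next row=LF[12]=14
  step 6: row=14, L[14]='a', prepend. Next row=LF[14]=11
  step 7: row=11, L[11]='A', prepend. Next row=LF[11]=2
  step 8: row=2, L[2]='C', prepend. Next row=LF[2]=7
  step 9: row=7, L[7]='c', prepend. Next row=LF[7]=13
  step 10: row=13, L[13]='B', prepend. Next row=LF[13]=5
  step 11: row=5, L[5]='a', prepend. Next row=LF[5]=10
  step 12: row=10, L[10]='A', prepend. Next row=LF[10]=1
  step 13: row=1, L[1]='C', prepend. Next row=LF[1]=6
  step 14: row=6, L[6]='B', prepend. Next row=LF[6]=4
  step 15: row=4, L[4]='C', prepend. Next row=LF[4]=9
Reversed output: CBCAaBcCAacbCB$

Answer: CBCAaBcCAacbCB$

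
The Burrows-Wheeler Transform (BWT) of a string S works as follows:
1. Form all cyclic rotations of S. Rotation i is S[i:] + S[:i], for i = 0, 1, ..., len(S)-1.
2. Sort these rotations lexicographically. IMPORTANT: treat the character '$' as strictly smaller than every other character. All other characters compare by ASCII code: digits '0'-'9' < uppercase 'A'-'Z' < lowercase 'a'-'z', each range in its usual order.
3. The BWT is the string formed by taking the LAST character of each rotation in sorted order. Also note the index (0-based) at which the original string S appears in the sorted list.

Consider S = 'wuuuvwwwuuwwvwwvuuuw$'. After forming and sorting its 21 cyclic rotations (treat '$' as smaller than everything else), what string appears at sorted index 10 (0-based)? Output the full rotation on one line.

Answer: vwwvuuuw$wuuuvwwwuuww

Derivation:
All 21 rotations (rotation i = S[i:]+S[:i]):
  rot[0] = wuuuvwwwuuwwvwwvuuuw$
  rot[1] = uuuvwwwuuwwvwwvuuuw$w
  rot[2] = uuvwwwuuwwvwwvuuuw$wu
  rot[3] = uvwwwuuwwvwwvuuuw$wuu
  rot[4] = vwwwuuwwvwwvuuuw$wuuu
  rot[5] = wwwuuwwvwwvuuuw$wuuuv
  rot[6] = wwuuwwvwwvuuuw$wuuuvw
  rot[7] = wuuwwvwwvuuuw$wuuuvww
  rot[8] = uuwwvwwvuuuw$wuuuvwww
  rot[9] = uwwvwwvuuuw$wuuuvwwwu
  rot[10] = wwvwwvuuuw$wuuuvwwwuu
  rot[11] = wvwwvuuuw$wuuuvwwwuuw
  rot[12] = vwwvuuuw$wuuuvwwwuuww
  rot[13] = wwvuuuw$wuuuvwwwuuwwv
  rot[14] = wvuuuw$wuuuvwwwuuwwvw
  rot[15] = vuuuw$wuuuvwwwuuwwvww
  rot[16] = uuuw$wuuuvwwwuuwwvwwv
  rot[17] = uuw$wuuuvwwwuuwwvwwvu
  rot[18] = uw$wuuuvwwwuuwwvwwvuu
  rot[19] = w$wuuuvwwwuuwwvwwvuuu
  rot[20] = $wuuuvwwwuuwwvwwvuuuw
Sorted (with $ < everything):
  sorted[0] = $wuuuvwwwuuwwvwwvuuuw
  sorted[1] = uuuvwwwuuwwvwwvuuuw$w
  sorted[2] = uuuw$wuuuvwwwuuwwvwwv
  sorted[3] = uuvwwwuuwwvwwvuuuw$wu
  sorted[4] = uuw$wuuuvwwwuuwwvwwvu
  sorted[5] = uuwwvwwvuuuw$wuuuvwww
  sorted[6] = uvwwwuuwwvwwvuuuw$wuu
  sorted[7] = uw$wuuuvwwwuuwwvwwvuu
  sorted[8] = uwwvwwvuuuw$wuuuvwwwu
  sorted[9] = vuuuw$wuuuvwwwuuwwvww
  sorted[10] = vwwvuuuw$wuuuvwwwuuww
  sorted[11] = vwwwuuwwvwwvuuuw$wuuu
  sorted[12] = w$wuuuvwwwuuwwvwwvuuu
  sorted[13] = wuuuvwwwuuwwvwwvuuuw$
  sorted[14] = wuuwwvwwvuuuw$wuuuvww
  sorted[15] = wvuuuw$wuuuvwwwuuwwvw
  sorted[16] = wvwwvuuuw$wuuuvwwwuuw
  sorted[17] = wwuuwwvwwvuuuw$wuuuvw
  sorted[18] = wwvuuuw$wuuuvwwwuuwwv
  sorted[19] = wwvwwvuuuw$wuuuvwwwuu
  sorted[20] = wwwuuwwvwwvuuuw$wuuuv
sorted[10] = vwwvuuuw$wuuuvwwwuuww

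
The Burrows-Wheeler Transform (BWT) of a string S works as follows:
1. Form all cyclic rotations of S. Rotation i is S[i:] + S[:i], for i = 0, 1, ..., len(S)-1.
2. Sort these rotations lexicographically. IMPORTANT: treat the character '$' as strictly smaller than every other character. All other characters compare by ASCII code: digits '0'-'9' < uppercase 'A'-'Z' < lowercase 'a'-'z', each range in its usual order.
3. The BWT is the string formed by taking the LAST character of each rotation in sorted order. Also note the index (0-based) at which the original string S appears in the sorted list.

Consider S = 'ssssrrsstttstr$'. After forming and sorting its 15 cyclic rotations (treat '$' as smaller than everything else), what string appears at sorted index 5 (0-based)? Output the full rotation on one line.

Answer: ssrrsstttstr$ss

Derivation:
All 15 rotations (rotation i = S[i:]+S[:i]):
  rot[0] = ssssrrsstttstr$
  rot[1] = sssrrsstttstr$s
  rot[2] = ssrrsstttstr$ss
  rot[3] = srrsstttstr$sss
  rot[4] = rrsstttstr$ssss
  rot[5] = rsstttstr$ssssr
  rot[6] = sstttstr$ssssrr
  rot[7] = stttstr$ssssrrs
  rot[8] = tttstr$ssssrrss
  rot[9] = ttstr$ssssrrsst
  rot[10] = tstr$ssssrrsstt
  rot[11] = str$ssssrrssttt
  rot[12] = tr$ssssrrssttts
  rot[13] = r$ssssrrsstttst
  rot[14] = $ssssrrsstttstr
Sorted (with $ < everything):
  sorted[0] = $ssssrrsstttstr
  sorted[1] = r$ssssrrsstttst
  sorted[2] = rrsstttstr$ssss
  sorted[3] = rsstttstr$ssssr
  sorted[4] = srrsstttstr$sss
  sorted[5] = ssrrsstttstr$ss
  sorted[6] = sssrrsstttstr$s
  sorted[7] = ssssrrsstttstr$
  sorted[8] = sstttstr$ssssrr
  sorted[9] = str$ssssrrssttt
  sorted[10] = stttstr$ssssrrs
  sorted[11] = tr$ssssrrssttts
  sorted[12] = tstr$ssssrrsstt
  sorted[13] = ttstr$ssssrrsst
  sorted[14] = tttstr$ssssrrss
sorted[5] = ssrrsstttstr$ss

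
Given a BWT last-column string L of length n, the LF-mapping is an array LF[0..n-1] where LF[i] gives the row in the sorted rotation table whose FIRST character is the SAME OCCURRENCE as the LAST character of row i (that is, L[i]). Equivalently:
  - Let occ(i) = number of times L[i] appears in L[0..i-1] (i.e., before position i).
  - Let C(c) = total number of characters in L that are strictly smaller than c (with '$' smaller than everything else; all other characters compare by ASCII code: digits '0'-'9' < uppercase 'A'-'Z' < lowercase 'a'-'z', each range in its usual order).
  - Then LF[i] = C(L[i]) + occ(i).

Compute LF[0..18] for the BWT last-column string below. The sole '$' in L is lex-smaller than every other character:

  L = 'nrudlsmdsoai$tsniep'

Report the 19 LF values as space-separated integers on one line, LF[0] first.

Char counts: '$':1, 'a':1, 'd':2, 'e':1, 'i':2, 'l':1, 'm':1, 'n':2, 'o':1, 'p':1, 'r':1, 's':3, 't':1, 'u':1
C (first-col start): C('$')=0, C('a')=1, C('d')=2, C('e')=4, C('i')=5, C('l')=7, C('m')=8, C('n')=9, C('o')=11, C('p')=12, C('r')=13, C('s')=14, C('t')=17, C('u')=18
L[0]='n': occ=0, LF[0]=C('n')+0=9+0=9
L[1]='r': occ=0, LF[1]=C('r')+0=13+0=13
L[2]='u': occ=0, LF[2]=C('u')+0=18+0=18
L[3]='d': occ=0, LF[3]=C('d')+0=2+0=2
L[4]='l': occ=0, LF[4]=C('l')+0=7+0=7
L[5]='s': occ=0, LF[5]=C('s')+0=14+0=14
L[6]='m': occ=0, LF[6]=C('m')+0=8+0=8
L[7]='d': occ=1, LF[7]=C('d')+1=2+1=3
L[8]='s': occ=1, LF[8]=C('s')+1=14+1=15
L[9]='o': occ=0, LF[9]=C('o')+0=11+0=11
L[10]='a': occ=0, LF[10]=C('a')+0=1+0=1
L[11]='i': occ=0, LF[11]=C('i')+0=5+0=5
L[12]='$': occ=0, LF[12]=C('$')+0=0+0=0
L[13]='t': occ=0, LF[13]=C('t')+0=17+0=17
L[14]='s': occ=2, LF[14]=C('s')+2=14+2=16
L[15]='n': occ=1, LF[15]=C('n')+1=9+1=10
L[16]='i': occ=1, LF[16]=C('i')+1=5+1=6
L[17]='e': occ=0, LF[17]=C('e')+0=4+0=4
L[18]='p': occ=0, LF[18]=C('p')+0=12+0=12

Answer: 9 13 18 2 7 14 8 3 15 11 1 5 0 17 16 10 6 4 12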